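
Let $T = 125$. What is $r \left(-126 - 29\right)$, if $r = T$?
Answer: $-19375$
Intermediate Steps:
$r = 125$
$r \left(-126 - 29\right) = 125 \left(-126 - 29\right) = 125 \left(-155\right) = -19375$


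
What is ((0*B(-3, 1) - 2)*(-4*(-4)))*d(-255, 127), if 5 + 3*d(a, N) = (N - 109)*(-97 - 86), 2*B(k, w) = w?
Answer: 105568/3 ≈ 35189.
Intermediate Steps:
B(k, w) = w/2
d(a, N) = 19942/3 - 61*N (d(a, N) = -5/3 + ((N - 109)*(-97 - 86))/3 = -5/3 + ((-109 + N)*(-183))/3 = -5/3 + (19947 - 183*N)/3 = -5/3 + (6649 - 61*N) = 19942/3 - 61*N)
((0*B(-3, 1) - 2)*(-4*(-4)))*d(-255, 127) = ((0*((½)*1) - 2)*(-4*(-4)))*(19942/3 - 61*127) = ((0*(½) - 2)*16)*(19942/3 - 7747) = ((0 - 2)*16)*(-3299/3) = -2*16*(-3299/3) = -32*(-3299/3) = 105568/3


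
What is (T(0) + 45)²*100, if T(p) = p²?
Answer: 202500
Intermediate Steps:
(T(0) + 45)²*100 = (0² + 45)²*100 = (0 + 45)²*100 = 45²*100 = 2025*100 = 202500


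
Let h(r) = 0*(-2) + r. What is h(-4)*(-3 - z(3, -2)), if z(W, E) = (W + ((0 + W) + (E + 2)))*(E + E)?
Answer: -84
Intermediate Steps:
h(r) = r (h(r) = 0 + r = r)
z(W, E) = 2*E*(2 + E + 2*W) (z(W, E) = (W + (W + (2 + E)))*(2*E) = (W + (2 + E + W))*(2*E) = (2 + E + 2*W)*(2*E) = 2*E*(2 + E + 2*W))
h(-4)*(-3 - z(3, -2)) = -4*(-3 - 2*(-2)*(2 - 2 + 2*3)) = -4*(-3 - 2*(-2)*(2 - 2 + 6)) = -4*(-3 - 2*(-2)*6) = -4*(-3 - 1*(-24)) = -4*(-3 + 24) = -4*21 = -84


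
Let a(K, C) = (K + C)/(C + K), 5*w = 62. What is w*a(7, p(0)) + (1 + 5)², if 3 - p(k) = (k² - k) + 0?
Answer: 242/5 ≈ 48.400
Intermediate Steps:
p(k) = 3 + k - k² (p(k) = 3 - ((k² - k) + 0) = 3 - (k² - k) = 3 + (k - k²) = 3 + k - k²)
w = 62/5 (w = (⅕)*62 = 62/5 ≈ 12.400)
a(K, C) = 1 (a(K, C) = (C + K)/(C + K) = 1)
w*a(7, p(0)) + (1 + 5)² = (62/5)*1 + (1 + 5)² = 62/5 + 6² = 62/5 + 36 = 242/5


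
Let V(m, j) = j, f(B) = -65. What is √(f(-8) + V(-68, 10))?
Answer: I*√55 ≈ 7.4162*I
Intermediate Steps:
√(f(-8) + V(-68, 10)) = √(-65 + 10) = √(-55) = I*√55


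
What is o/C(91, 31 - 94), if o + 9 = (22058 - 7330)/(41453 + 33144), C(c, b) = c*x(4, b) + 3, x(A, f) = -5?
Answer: 656645/33717844 ≈ 0.019475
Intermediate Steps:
C(c, b) = 3 - 5*c (C(c, b) = c*(-5) + 3 = -5*c + 3 = 3 - 5*c)
o = -656645/74597 (o = -9 + (22058 - 7330)/(41453 + 33144) = -9 + 14728/74597 = -656645/74597 ≈ -8.8026)
o/C(91, 31 - 94) = -656645/(74597*(3 - 5*91)) = -656645/(74597*(3 - 455)) = -656645/74597/(-452) = -656645/74597*(-1/452) = 656645/33717844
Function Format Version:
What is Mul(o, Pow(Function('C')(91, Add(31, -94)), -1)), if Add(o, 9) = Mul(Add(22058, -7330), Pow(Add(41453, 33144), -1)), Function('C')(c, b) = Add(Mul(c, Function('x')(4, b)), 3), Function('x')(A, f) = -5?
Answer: Rational(656645, 33717844) ≈ 0.019475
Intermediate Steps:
Function('C')(c, b) = Add(3, Mul(-5, c)) (Function('C')(c, b) = Add(Mul(c, -5), 3) = Add(Mul(-5, c), 3) = Add(3, Mul(-5, c)))
o = Rational(-656645, 74597) (o = Add(-9, Mul(Add(22058, -7330), Pow(Add(41453, 33144), -1))) = Add(-9, Mul(14728, Pow(74597, -1))) = Add(-9, Mul(14728, Rational(1, 74597))) = Add(-9, Rational(14728, 74597)) = Rational(-656645, 74597) ≈ -8.8026)
Mul(o, Pow(Function('C')(91, Add(31, -94)), -1)) = Mul(Rational(-656645, 74597), Pow(Add(3, Mul(-5, 91)), -1)) = Mul(Rational(-656645, 74597), Pow(Add(3, -455), -1)) = Mul(Rational(-656645, 74597), Pow(-452, -1)) = Mul(Rational(-656645, 74597), Rational(-1, 452)) = Rational(656645, 33717844)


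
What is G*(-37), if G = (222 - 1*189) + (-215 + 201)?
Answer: -703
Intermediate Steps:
G = 19 (G = (222 - 189) - 14 = 33 - 14 = 19)
G*(-37) = 19*(-37) = -703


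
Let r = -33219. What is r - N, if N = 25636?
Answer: -58855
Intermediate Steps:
r - N = -33219 - 1*25636 = -33219 - 25636 = -58855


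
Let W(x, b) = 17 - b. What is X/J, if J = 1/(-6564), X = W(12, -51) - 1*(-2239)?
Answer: -15143148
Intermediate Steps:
X = 2307 (X = (17 - 1*(-51)) - 1*(-2239) = (17 + 51) + 2239 = 68 + 2239 = 2307)
J = -1/6564 ≈ -0.00015235
X/J = 2307/(-1/6564) = 2307*(-6564) = -15143148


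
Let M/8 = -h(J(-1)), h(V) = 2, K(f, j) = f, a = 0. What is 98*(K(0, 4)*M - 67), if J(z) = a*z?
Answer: -6566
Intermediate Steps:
J(z) = 0 (J(z) = 0*z = 0)
M = -16 (M = 8*(-1*2) = 8*(-2) = -16)
98*(K(0, 4)*M - 67) = 98*(0*(-16) - 67) = 98*(0 - 67) = 98*(-67) = -6566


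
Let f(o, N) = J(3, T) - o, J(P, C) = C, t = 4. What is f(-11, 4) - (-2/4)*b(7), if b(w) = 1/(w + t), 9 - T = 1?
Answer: 419/22 ≈ 19.045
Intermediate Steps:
T = 8 (T = 9 - 1*1 = 9 - 1 = 8)
b(w) = 1/(4 + w) (b(w) = 1/(w + 4) = 1/(4 + w))
f(o, N) = 8 - o
f(-11, 4) - (-2/4)*b(7) = (8 - 1*(-11)) - (-2/4)/(4 + 7) = (8 + 11) - (-2*¼)/11 = 19 - (-1)/(2*11) = 19 - 1*(-1/22) = 19 + 1/22 = 419/22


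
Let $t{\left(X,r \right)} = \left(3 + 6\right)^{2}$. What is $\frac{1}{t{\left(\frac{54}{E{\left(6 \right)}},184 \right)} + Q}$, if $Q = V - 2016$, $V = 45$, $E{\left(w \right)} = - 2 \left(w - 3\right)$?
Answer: $- \frac{1}{1890} \approx -0.0005291$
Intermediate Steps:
$E{\left(w \right)} = 6 - 2 w$ ($E{\left(w \right)} = - 2 \left(-3 + w\right) = 6 - 2 w$)
$t{\left(X,r \right)} = 81$ ($t{\left(X,r \right)} = 9^{2} = 81$)
$Q = -1971$ ($Q = 45 - 2016 = -1971$)
$\frac{1}{t{\left(\frac{54}{E{\left(6 \right)}},184 \right)} + Q} = \frac{1}{81 - 1971} = \frac{1}{-1890} = - \frac{1}{1890}$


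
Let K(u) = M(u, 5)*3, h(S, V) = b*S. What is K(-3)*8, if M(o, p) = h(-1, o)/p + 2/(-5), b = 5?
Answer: -168/5 ≈ -33.600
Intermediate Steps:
h(S, V) = 5*S
M(o, p) = -⅖ - 5/p (M(o, p) = (5*(-1))/p + 2/(-5) = -5/p + 2*(-⅕) = -5/p - ⅖ = -⅖ - 5/p)
K(u) = -21/5 (K(u) = (-⅖ - 5/5)*3 = (-⅖ - 5*⅕)*3 = (-⅖ - 1)*3 = -7/5*3 = -21/5)
K(-3)*8 = -21/5*8 = -168/5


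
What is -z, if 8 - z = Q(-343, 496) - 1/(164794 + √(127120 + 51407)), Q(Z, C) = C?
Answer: 13252559182798/27156883909 + √178527/27156883909 ≈ 488.00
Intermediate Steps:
z = -488 + 1/(164794 + √178527) (z = 8 - (496 - 1/(164794 + √(127120 + 51407))) = 8 - (496 - 1/(164794 + √178527)) = 8 + (-496 + 1/(164794 + √178527)) = -488 + 1/(164794 + √178527) ≈ -488.00)
-z = -(-13252559182798/27156883909 - √178527/27156883909) = 13252559182798/27156883909 + √178527/27156883909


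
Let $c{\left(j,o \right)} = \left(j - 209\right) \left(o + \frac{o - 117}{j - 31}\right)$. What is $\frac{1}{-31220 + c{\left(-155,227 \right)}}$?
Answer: $- \frac{93}{10567844} \approx -8.8003 \cdot 10^{-6}$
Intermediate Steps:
$c{\left(j,o \right)} = \left(-209 + j\right) \left(o + \frac{-117 + o}{-31 + j}\right)$
$\frac{1}{-31220 + c{\left(-155,227 \right)}} = \frac{1}{-31220 + \frac{24453 - -18135 + 6270 \cdot 227 + 227 \left(-155\right)^{2} - \left(-37045\right) 227}{-31 - 155}} = \frac{1}{-31220 + \frac{24453 + 18135 + 1423290 + 227 \cdot 24025 + 8409215}{-186}} = \frac{1}{-31220 - \frac{24453 + 18135 + 1423290 + 5453675 + 8409215}{186}} = \frac{1}{-31220 - \frac{7664384}{93}} = \frac{1}{- \frac{10567844}{93}} = - \frac{93}{10567844}$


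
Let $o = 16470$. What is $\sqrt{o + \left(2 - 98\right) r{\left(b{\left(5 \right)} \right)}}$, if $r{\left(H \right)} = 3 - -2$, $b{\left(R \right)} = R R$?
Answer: $\sqrt{15990} \approx 126.45$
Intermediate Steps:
$b{\left(R \right)} = R^{2}$
$r{\left(H \right)} = 5$ ($r{\left(H \right)} = 3 + 2 = 5$)
$\sqrt{o + \left(2 - 98\right) r{\left(b{\left(5 \right)} \right)}} = \sqrt{16470 + \left(2 - 98\right) 5} = \sqrt{16470 - 480} = \sqrt{15990}$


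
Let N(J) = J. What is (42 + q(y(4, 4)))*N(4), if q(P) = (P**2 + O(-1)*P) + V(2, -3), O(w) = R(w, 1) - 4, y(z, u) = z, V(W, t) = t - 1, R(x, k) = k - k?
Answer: 152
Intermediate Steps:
R(x, k) = 0
V(W, t) = -1 + t
O(w) = -4 (O(w) = 0 - 4 = -4)
q(P) = -4 + P**2 - 4*P (q(P) = (P**2 - 4*P) + (-1 - 3) = (P**2 - 4*P) - 4 = -4 + P**2 - 4*P)
(42 + q(y(4, 4)))*N(4) = (42 + (-4 + 4**2 - 4*4))*4 = (42 + (-4 + 16 - 16))*4 = (42 - 4)*4 = 38*4 = 152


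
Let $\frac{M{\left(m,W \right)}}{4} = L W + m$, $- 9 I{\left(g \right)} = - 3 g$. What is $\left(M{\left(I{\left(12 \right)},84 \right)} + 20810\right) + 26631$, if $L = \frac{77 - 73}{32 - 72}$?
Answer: $\frac{237117}{5} \approx 47423.0$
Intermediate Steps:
$L = - \frac{1}{10}$ ($L = \frac{4}{-40} = 4 \left(- \frac{1}{40}\right) = - \frac{1}{10} \approx -0.1$)
$I{\left(g \right)} = \frac{g}{3}$ ($I{\left(g \right)} = - \frac{\left(-3\right) g}{9} = \frac{g}{3}$)
$M{\left(m,W \right)} = 4 m - \frac{2 W}{5}$ ($M{\left(m,W \right)} = 4 \left(- \frac{W}{10} + m\right) = 4 \left(m - \frac{W}{10}\right) = 4 m - \frac{2 W}{5}$)
$\left(M{\left(I{\left(12 \right)},84 \right)} + 20810\right) + 26631 = \left(\left(4 \cdot \frac{1}{3} \cdot 12 - \frac{168}{5}\right) + 20810\right) + 26631 = \left(\left(4 \cdot 4 - \frac{168}{5}\right) + 20810\right) + 26631 = \left(\left(16 - \frac{168}{5}\right) + 20810\right) + 26631 = \left(- \frac{88}{5} + 20810\right) + 26631 = \frac{103962}{5} + 26631 = \frac{237117}{5}$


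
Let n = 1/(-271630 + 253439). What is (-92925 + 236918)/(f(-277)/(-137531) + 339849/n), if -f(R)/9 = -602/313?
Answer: -6198495901579/266126123900689695 ≈ -2.3292e-5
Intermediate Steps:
f(R) = 5418/313 (f(R) = -(-5418)/313 = -9*(-602/313) = 5418/313)
n = -1/18191 (n = 1/(-18191) = -1/18191 ≈ -5.4972e-5)
(-92925 + 236918)/(f(-277)/(-137531) + 339849/n) = (-92925 + 236918)/((5418/313)/(-137531) + 339849/(-1/18191)) = 143993/((5418/313)*(-1/137531) + 339849*(-18191)) = 143993/(-5418/43047203 - 6182193159) = 143993/(-266126123900689695/43047203) = 143993*(-43047203/266126123900689695) = -6198495901579/266126123900689695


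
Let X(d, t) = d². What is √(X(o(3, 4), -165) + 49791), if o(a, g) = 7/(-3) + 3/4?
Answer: √7170265/12 ≈ 223.14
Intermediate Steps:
o(a, g) = -19/12 (o(a, g) = 7*(-⅓) + 3*(¼) = -7/3 + ¾ = -19/12)
√(X(o(3, 4), -165) + 49791) = √((-19/12)² + 49791) = √(361/144 + 49791) = √(7170265/144) = √7170265/12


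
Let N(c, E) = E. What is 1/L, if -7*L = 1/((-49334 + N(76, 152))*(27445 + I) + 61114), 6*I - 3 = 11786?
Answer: 10124613163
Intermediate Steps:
I = 11789/6 (I = 1/2 + (1/6)*11786 = 1/2 + 5893/3 = 11789/6 ≈ 1964.8)
L = 1/10124613163 (L = -1/(7*((-49334 + 152)*(27445 + 11789/6) + 61114)) = -1/(7*(-49182*176459/6 + 61114)) = -1/(7*(-1446434423 + 61114)) = -1/7/(-1446373309) = -1/7*(-1/1446373309) = 1/10124613163 ≈ 9.8769e-11)
1/L = 1/(1/10124613163) = 10124613163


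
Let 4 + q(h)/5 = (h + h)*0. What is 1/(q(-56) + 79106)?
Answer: 1/79086 ≈ 1.2644e-5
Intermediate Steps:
q(h) = -20 (q(h) = -20 + 5*((h + h)*0) = -20 + 5*((2*h)*0) = -20 + 5*0 = -20 + 0 = -20)
1/(q(-56) + 79106) = 1/(-20 + 79106) = 1/79086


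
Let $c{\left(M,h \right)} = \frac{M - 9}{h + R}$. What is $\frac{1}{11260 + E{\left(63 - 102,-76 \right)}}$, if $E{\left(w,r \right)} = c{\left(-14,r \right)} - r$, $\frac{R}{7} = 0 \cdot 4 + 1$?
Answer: $\frac{3}{34009} \approx 8.8212 \cdot 10^{-5}$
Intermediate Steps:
$R = 7$ ($R = 7 \left(0 \cdot 4 + 1\right) = 7 \left(0 + 1\right) = 7 \cdot 1 = 7$)
$c{\left(M,h \right)} = \frac{-9 + M}{7 + h}$ ($c{\left(M,h \right)} = \frac{M - 9}{h + 7} = \frac{-9 + M}{7 + h}$)
$E{\left(w,r \right)} = - r - \frac{23}{7 + r}$ ($E{\left(w,r \right)} = \frac{-9 - 14}{7 + r} - r = \frac{1}{7 + r} \left(-23\right) - r = - \frac{23}{7 + r} - r = - r - \frac{23}{7 + r}$)
$\frac{1}{11260 + E{\left(63 - 102,-76 \right)}} = \frac{1}{11260 + \frac{-23 - - 76 \left(7 - 76\right)}{7 - 76}} = \frac{1}{11260 + \frac{-23 - \left(-76\right) \left(-69\right)}{-69}} = \frac{1}{11260 - \frac{-23 - 5244}{69}} = \frac{1}{11260 - - \frac{229}{3}} = \frac{1}{11260 + \frac{229}{3}} = \frac{1}{\frac{34009}{3}} = \frac{3}{34009}$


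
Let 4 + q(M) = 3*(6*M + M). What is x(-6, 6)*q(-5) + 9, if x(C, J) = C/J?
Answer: 118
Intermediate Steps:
q(M) = -4 + 21*M (q(M) = -4 + 3*(6*M + M) = -4 + 3*(7*M) = -4 + 21*M)
x(-6, 6)*q(-5) + 9 = (-6/6)*(-4 + 21*(-5)) + 9 = (-6*⅙)*(-4 - 105) + 9 = -1*(-109) + 9 = 109 + 9 = 118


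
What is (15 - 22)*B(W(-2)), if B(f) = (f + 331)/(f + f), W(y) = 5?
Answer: -1176/5 ≈ -235.20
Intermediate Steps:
B(f) = (331 + f)/(2*f) (B(f) = (331 + f)/((2*f)) = (331 + f)*(1/(2*f)) = (331 + f)/(2*f))
(15 - 22)*B(W(-2)) = (15 - 22)*((½)*(331 + 5)/5) = -7*336/(2*5) = -7*168/5 = -1176/5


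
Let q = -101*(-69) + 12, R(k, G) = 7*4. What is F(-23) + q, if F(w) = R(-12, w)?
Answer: 7009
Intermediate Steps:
R(k, G) = 28
F(w) = 28
q = 6981 (q = 6969 + 12 = 6981)
F(-23) + q = 28 + 6981 = 7009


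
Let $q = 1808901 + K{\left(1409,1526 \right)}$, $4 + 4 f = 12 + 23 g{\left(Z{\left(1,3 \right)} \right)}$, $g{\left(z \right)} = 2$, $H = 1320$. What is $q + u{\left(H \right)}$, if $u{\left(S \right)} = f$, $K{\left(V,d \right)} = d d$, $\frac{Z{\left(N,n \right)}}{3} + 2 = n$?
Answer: $\frac{8275181}{2} \approx 4.1376 \cdot 10^{6}$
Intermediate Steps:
$Z{\left(N,n \right)} = -6 + 3 n$
$K{\left(V,d \right)} = d^{2}$
$f = \frac{27}{2}$ ($f = -1 + \frac{12 + 23 \cdot 2}{4} = -1 + \frac{12 + 46}{4} = -1 + \frac{1}{4} \cdot 58 = -1 + \frac{29}{2} = \frac{27}{2} \approx 13.5$)
$u{\left(S \right)} = \frac{27}{2}$
$q = 4137577$ ($q = 1808901 + 1526^{2} = 1808901 + 2328676 = 4137577$)
$q + u{\left(H \right)} = 4137577 + \frac{27}{2} = \frac{8275181}{2}$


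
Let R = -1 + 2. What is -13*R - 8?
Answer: -21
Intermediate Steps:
R = 1
-13*R - 8 = -13*1 - 8 = -13 - 8 = -21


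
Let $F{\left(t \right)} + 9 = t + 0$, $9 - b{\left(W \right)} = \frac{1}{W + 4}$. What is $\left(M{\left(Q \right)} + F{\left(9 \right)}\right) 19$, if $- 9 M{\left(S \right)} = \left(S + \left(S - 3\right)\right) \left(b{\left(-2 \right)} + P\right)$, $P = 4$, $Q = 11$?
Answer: $- \frac{9025}{18} \approx -501.39$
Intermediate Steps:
$b{\left(W \right)} = 9 - \frac{1}{4 + W}$ ($b{\left(W \right)} = 9 - \frac{1}{W + 4} = 9 - \frac{1}{4 + W}$)
$F{\left(t \right)} = -9 + t$ ($F{\left(t \right)} = -9 + \left(t + 0\right) = -9 + t$)
$M{\left(S \right)} = \frac{25}{6} - \frac{25 S}{9}$ ($M{\left(S \right)} = - \frac{\left(S + \left(S - 3\right)\right) \left(\frac{35 + 9 \left(-2\right)}{4 - 2} + 4\right)}{9} = - \frac{\left(S + \left(S - 3\right)\right) \left(\frac{35 - 18}{2} + 4\right)}{9} = - \frac{\left(S + \left(-3 + S\right)\right) \left(\frac{1}{2} \cdot 17 + 4\right)}{9} = - \frac{\left(-3 + 2 S\right) \left(\frac{17}{2} + 4\right)}{9} = - \frac{\left(-3 + 2 S\right) \frac{25}{2}}{9} = - \frac{- \frac{75}{2} + 25 S}{9} = \frac{25}{6} - \frac{25 S}{9}$)
$\left(M{\left(Q \right)} + F{\left(9 \right)}\right) 19 = \left(\left(\frac{25}{6} - \frac{275}{9}\right) + \left(-9 + 9\right)\right) 19 = \left(\left(\frac{25}{6} - \frac{275}{9}\right) + 0\right) 19 = \left(- \frac{475}{18} + 0\right) 19 = \left(- \frac{475}{18}\right) 19 = - \frac{9025}{18}$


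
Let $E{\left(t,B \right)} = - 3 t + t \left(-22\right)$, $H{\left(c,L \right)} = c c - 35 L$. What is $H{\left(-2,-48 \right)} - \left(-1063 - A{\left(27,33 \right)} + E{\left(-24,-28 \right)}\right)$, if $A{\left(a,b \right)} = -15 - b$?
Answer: $2099$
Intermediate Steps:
$H{\left(c,L \right)} = c^{2} - 35 L$
$E{\left(t,B \right)} = - 25 t$ ($E{\left(t,B \right)} = - 3 t - 22 t = - 25 t$)
$H{\left(-2,-48 \right)} - \left(-1063 - A{\left(27,33 \right)} + E{\left(-24,-28 \right)}\right) = \left(\left(-2\right)^{2} - -1680\right) - \left(-1015 + 600\right) = \left(4 + 1680\right) - -415 = 1684 - -415 = 1684 + \left(-48 + 463\right) = 1684 + 415 = 2099$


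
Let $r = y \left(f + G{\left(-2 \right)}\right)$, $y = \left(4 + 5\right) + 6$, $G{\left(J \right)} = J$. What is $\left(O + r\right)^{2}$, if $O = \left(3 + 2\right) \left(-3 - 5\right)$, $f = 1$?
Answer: $3025$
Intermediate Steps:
$y = 15$ ($y = 9 + 6 = 15$)
$r = -15$ ($r = 15 \left(1 - 2\right) = 15 \left(-1\right) = -15$)
$O = -40$ ($O = 5 \left(-8\right) = -40$)
$\left(O + r\right)^{2} = \left(-40 - 15\right)^{2} = \left(-55\right)^{2} = 3025$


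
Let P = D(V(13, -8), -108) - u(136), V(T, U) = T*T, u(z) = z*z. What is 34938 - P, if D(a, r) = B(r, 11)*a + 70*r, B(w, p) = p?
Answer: 59135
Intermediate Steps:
u(z) = z**2
V(T, U) = T**2
D(a, r) = 11*a + 70*r
P = -24197 (P = (11*13**2 + 70*(-108)) - 1*136**2 = (11*169 - 7560) - 1*18496 = (1859 - 7560) - 18496 = -5701 - 18496 = -24197)
34938 - P = 34938 - 1*(-24197) = 34938 + 24197 = 59135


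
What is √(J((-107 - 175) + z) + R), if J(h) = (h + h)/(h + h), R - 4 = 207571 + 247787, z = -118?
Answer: √455363 ≈ 674.81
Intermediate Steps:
R = 455362 (R = 4 + (207571 + 247787) = 4 + 455358 = 455362)
J(h) = 1 (J(h) = (2*h)/((2*h)) = (2*h)*(1/(2*h)) = 1)
√(J((-107 - 175) + z) + R) = √(1 + 455362) = √455363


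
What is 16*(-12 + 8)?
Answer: -64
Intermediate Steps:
16*(-12 + 8) = 16*(-4) = -64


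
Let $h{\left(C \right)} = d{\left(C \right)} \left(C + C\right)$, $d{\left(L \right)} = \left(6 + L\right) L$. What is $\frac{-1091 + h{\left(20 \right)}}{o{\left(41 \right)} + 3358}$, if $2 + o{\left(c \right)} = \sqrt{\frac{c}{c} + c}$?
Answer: $\frac{33071702}{5631347} - \frac{19709 \sqrt{42}}{11262694} \approx 5.8615$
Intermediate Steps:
$o{\left(c \right)} = -2 + \sqrt{1 + c}$ ($o{\left(c \right)} = -2 + \sqrt{\frac{c}{c} + c} = -2 + \sqrt{1 + c}$)
$d{\left(L \right)} = L \left(6 + L\right)$
$h{\left(C \right)} = 2 C^{2} \left(6 + C\right)$ ($h{\left(C \right)} = C \left(6 + C\right) \left(C + C\right) = C \left(6 + C\right) 2 C = 2 C^{2} \left(6 + C\right)$)
$\frac{-1091 + h{\left(20 \right)}}{o{\left(41 \right)} + 3358} = \frac{-1091 + 2 \cdot 20^{2} \left(6 + 20\right)}{\left(-2 + \sqrt{1 + 41}\right) + 3358} = \frac{-1091 + 2 \cdot 400 \cdot 26}{\left(-2 + \sqrt{42}\right) + 3358} = \frac{-1091 + 20800}{3356 + \sqrt{42}} = \frac{19709}{3356 + \sqrt{42}}$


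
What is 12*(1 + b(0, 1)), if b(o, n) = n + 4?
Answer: 72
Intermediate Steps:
b(o, n) = 4 + n
12*(1 + b(0, 1)) = 12*(1 + (4 + 1)) = 12*(1 + 5) = 12*6 = 72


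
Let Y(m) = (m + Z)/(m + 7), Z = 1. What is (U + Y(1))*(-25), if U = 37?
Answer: -3725/4 ≈ -931.25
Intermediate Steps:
Y(m) = (1 + m)/(7 + m) (Y(m) = (m + 1)/(m + 7) = (1 + m)/(7 + m))
(U + Y(1))*(-25) = (37 + (1 + 1)/(7 + 1))*(-25) = (37 + 2/8)*(-25) = (37 + (⅛)*2)*(-25) = (37 + ¼)*(-25) = (149/4)*(-25) = -3725/4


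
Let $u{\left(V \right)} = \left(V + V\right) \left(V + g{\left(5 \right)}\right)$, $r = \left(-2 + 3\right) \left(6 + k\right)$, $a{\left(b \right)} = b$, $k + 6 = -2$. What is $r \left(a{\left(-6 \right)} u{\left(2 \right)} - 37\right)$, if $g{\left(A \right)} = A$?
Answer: $410$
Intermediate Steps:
$k = -8$ ($k = -6 - 2 = -8$)
$r = -2$ ($r = \left(-2 + 3\right) \left(6 - 8\right) = 1 \left(-2\right) = -2$)
$u{\left(V \right)} = 2 V \left(5 + V\right)$ ($u{\left(V \right)} = \left(V + V\right) \left(V + 5\right) = 2 V \left(5 + V\right)$)
$r \left(a{\left(-6 \right)} u{\left(2 \right)} - 37\right) = - 2 \left(- 6 \cdot 2 \cdot 2 \left(5 + 2\right) - 37\right) = - 2 \left(- 6 \cdot 2 \cdot 2 \cdot 7 - 37\right) = - 2 \left(\left(-6\right) 28 - 37\right) = - 2 \left(-168 - 37\right) = \left(-2\right) \left(-205\right) = 410$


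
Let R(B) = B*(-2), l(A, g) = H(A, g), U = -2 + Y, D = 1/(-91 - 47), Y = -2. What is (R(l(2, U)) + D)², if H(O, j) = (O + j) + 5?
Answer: 687241/19044 ≈ 36.087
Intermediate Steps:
D = -1/138 (D = 1/(-138) = -1/138 ≈ -0.0072464)
U = -4 (U = -2 - 2 = -4)
H(O, j) = 5 + O + j
l(A, g) = 5 + A + g
R(B) = -2*B
(R(l(2, U)) + D)² = (-2*(5 + 2 - 4) - 1/138)² = (-2*3 - 1/138)² = (-6 - 1/138)² = (-829/138)² = 687241/19044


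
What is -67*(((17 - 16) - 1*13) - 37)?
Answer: 3283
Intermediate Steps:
-67*(((17 - 16) - 1*13) - 37) = -67*((1 - 13) - 37) = -67*(-12 - 37) = -67*(-49) = 3283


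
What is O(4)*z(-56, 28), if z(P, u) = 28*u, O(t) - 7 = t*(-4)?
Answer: -7056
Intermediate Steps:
O(t) = 7 - 4*t (O(t) = 7 + t*(-4) = 7 - 4*t)
O(4)*z(-56, 28) = (7 - 4*4)*(28*28) = (7 - 16)*784 = -9*784 = -7056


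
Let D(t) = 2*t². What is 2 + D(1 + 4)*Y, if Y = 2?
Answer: 102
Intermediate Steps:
2 + D(1 + 4)*Y = 2 + (2*(1 + 4)²)*2 = 2 + (2*5²)*2 = 2 + (2*25)*2 = 2 + 50*2 = 2 + 100 = 102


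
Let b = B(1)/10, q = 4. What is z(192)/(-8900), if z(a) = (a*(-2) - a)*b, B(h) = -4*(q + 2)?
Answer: -1728/11125 ≈ -0.15533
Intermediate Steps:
B(h) = -24 (B(h) = -4*(4 + 2) = -4*6 = -24)
b = -12/5 (b = -24/10 = -24*⅒ = -12/5 ≈ -2.4000)
z(a) = 36*a/5 (z(a) = (a*(-2) - a)*(-12/5) = (-2*a - a)*(-12/5) = -3*a*(-12/5) = 36*a/5)
z(192)/(-8900) = ((36/5)*192)/(-8900) = (6912/5)*(-1/8900) = -1728/11125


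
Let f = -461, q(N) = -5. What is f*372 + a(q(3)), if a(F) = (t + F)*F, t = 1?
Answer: -171472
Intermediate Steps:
a(F) = F*(1 + F) (a(F) = (1 + F)*F = F*(1 + F))
f*372 + a(q(3)) = -461*372 - 5*(1 - 5) = -171492 - 5*(-4) = -171492 + 20 = -171472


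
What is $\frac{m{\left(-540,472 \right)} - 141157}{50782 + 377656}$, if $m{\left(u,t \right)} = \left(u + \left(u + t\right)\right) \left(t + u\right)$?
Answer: $- \frac{99813}{428438} \approx -0.23297$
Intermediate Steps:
$m{\left(u,t \right)} = \left(t + u\right) \left(t + 2 u\right)$ ($m{\left(u,t \right)} = \left(u + \left(t + u\right)\right) \left(t + u\right) = \left(t + 2 u\right) \left(t + u\right) = \left(t + u\right) \left(t + 2 u\right)$)
$\frac{m{\left(-540,472 \right)} - 141157}{50782 + 377656} = \frac{\left(472^{2} + 2 \left(-540\right)^{2} + 3 \cdot 472 \left(-540\right)\right) - 141157}{50782 + 377656} = \frac{\left(222784 + 2 \cdot 291600 - 764640\right) - 141157}{428438} = \left(\left(222784 + 583200 - 764640\right) - 141157\right) \frac{1}{428438} = \left(41344 - 141157\right) \frac{1}{428438} = \left(-99813\right) \frac{1}{428438} = - \frac{99813}{428438}$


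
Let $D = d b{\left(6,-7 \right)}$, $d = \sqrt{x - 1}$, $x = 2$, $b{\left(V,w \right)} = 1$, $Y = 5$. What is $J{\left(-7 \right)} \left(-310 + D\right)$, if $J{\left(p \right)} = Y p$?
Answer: $10815$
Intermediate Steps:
$d = 1$ ($d = \sqrt{2 - 1} = \sqrt{1} = 1$)
$J{\left(p \right)} = 5 p$
$D = 1$ ($D = 1 \cdot 1 = 1$)
$J{\left(-7 \right)} \left(-310 + D\right) = 5 \left(-7\right) \left(-310 + 1\right) = \left(-35\right) \left(-309\right) = 10815$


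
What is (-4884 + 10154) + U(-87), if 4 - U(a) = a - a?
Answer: 5274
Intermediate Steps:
U(a) = 4 (U(a) = 4 - (a - a) = 4 - 1*0 = 4 + 0 = 4)
(-4884 + 10154) + U(-87) = (-4884 + 10154) + 4 = 5270 + 4 = 5274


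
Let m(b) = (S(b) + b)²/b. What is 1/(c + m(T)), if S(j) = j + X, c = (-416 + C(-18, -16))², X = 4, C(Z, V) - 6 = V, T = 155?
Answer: 155/28227376 ≈ 5.4911e-6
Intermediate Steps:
C(Z, V) = 6 + V
c = 181476 (c = (-416 + (6 - 16))² = (-416 - 10)² = (-426)² = 181476)
S(j) = 4 + j (S(j) = j + 4 = 4 + j)
m(b) = (4 + 2*b)²/b (m(b) = ((4 + b) + b)²/b = (4 + 2*b)²/b)
1/(c + m(T)) = 1/(181476 + 4*(2 + 155)²/155) = 1/(181476 + 4*(1/155)*157²) = 1/(181476 + 4*(1/155)*24649) = 1/(181476 + 98596/155) = 1/(28227376/155) = 155/28227376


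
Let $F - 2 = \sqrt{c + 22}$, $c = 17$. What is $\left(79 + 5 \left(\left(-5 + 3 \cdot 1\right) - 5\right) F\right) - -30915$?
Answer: $30924 - 35 \sqrt{39} \approx 30705.0$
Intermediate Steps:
$F = 2 + \sqrt{39}$ ($F = 2 + \sqrt{17 + 22} = 2 + \sqrt{39} \approx 8.245$)
$\left(79 + 5 \left(\left(-5 + 3 \cdot 1\right) - 5\right) F\right) - -30915 = \left(79 + 5 \left(\left(-5 + 3 \cdot 1\right) - 5\right) \left(2 + \sqrt{39}\right)\right) - -30915 = \left(79 + 5 \left(\left(-5 + 3\right) - 5\right) \left(2 + \sqrt{39}\right)\right) + 30915 = \left(79 + 5 \left(-2 - 5\right) \left(2 + \sqrt{39}\right)\right) + 30915 = \left(79 + 5 \left(-7\right) \left(2 + \sqrt{39}\right)\right) + 30915 = \left(79 - 35 \left(2 + \sqrt{39}\right)\right) + 30915 = \left(79 - \left(70 + 35 \sqrt{39}\right)\right) + 30915 = \left(9 - 35 \sqrt{39}\right) + 30915 = 30924 - 35 \sqrt{39}$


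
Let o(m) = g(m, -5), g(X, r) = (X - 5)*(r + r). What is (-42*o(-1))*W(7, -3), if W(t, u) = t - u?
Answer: -25200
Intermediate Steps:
g(X, r) = 2*r*(-5 + X) (g(X, r) = (-5 + X)*(2*r) = 2*r*(-5 + X))
o(m) = 50 - 10*m (o(m) = 2*(-5)*(-5 + m) = 50 - 10*m)
(-42*o(-1))*W(7, -3) = (-42*(50 - 10*(-1)))*(7 - 1*(-3)) = (-42*(50 + 10))*(7 + 3) = -42*60*10 = -2520*10 = -25200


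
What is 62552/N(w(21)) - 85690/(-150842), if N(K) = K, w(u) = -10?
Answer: -2358652971/377105 ≈ -6254.6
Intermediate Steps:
62552/N(w(21)) - 85690/(-150842) = 62552/(-10) - 85690/(-150842) = 62552*(-⅒) - 85690*(-1/150842) = -31276/5 + 42845/75421 = -2358652971/377105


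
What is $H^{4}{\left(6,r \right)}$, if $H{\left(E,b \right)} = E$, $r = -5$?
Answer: $1296$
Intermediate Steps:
$H^{4}{\left(6,r \right)} = 6^{4} = 1296$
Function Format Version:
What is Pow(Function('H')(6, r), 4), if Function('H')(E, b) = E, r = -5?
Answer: 1296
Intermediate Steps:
Pow(Function('H')(6, r), 4) = Pow(6, 4) = 1296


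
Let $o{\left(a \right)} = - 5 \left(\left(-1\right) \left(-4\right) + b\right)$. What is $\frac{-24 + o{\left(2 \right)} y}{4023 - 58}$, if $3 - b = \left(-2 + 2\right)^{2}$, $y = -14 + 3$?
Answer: $\frac{361}{3965} \approx 0.091047$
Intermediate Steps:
$y = -11$
$b = 3$ ($b = 3 - \left(-2 + 2\right)^{2} = 3 - 0^{2} = 3 - 0 = 3 + 0 = 3$)
$o{\left(a \right)} = -35$ ($o{\left(a \right)} = - 5 \left(\left(-1\right) \left(-4\right) + 3\right) = - 5 \left(4 + 3\right) = \left(-5\right) 7 = -35$)
$\frac{-24 + o{\left(2 \right)} y}{4023 - 58} = \frac{-24 - -385}{4023 - 58} = \frac{-24 + 385}{3965} = 361 \cdot \frac{1}{3965} = \frac{361}{3965}$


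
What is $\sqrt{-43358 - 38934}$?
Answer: $2 i \sqrt{20573} \approx 286.87 i$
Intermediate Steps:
$\sqrt{-43358 - 38934} = \sqrt{-82292} = 2 i \sqrt{20573}$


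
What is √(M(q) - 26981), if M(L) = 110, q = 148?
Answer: 13*I*√159 ≈ 163.92*I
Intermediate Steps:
√(M(q) - 26981) = √(110 - 26981) = √(-26871) = 13*I*√159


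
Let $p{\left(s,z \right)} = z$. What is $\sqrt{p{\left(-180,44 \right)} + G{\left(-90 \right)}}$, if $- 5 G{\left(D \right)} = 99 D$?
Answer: $\sqrt{1826} \approx 42.732$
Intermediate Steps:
$G{\left(D \right)} = - \frac{99 D}{5}$
$\sqrt{p{\left(-180,44 \right)} + G{\left(-90 \right)}} = \sqrt{44 - -1782} = \sqrt{44 + 1782} = \sqrt{1826}$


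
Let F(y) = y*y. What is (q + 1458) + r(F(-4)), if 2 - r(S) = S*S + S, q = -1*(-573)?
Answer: 1761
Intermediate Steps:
F(y) = y²
q = 573
r(S) = 2 - S - S² (r(S) = 2 - (S*S + S) = 2 - (S² + S) = 2 - (S + S²) = 2 + (-S - S²) = 2 - S - S²)
(q + 1458) + r(F(-4)) = (573 + 1458) + (2 - 1*(-4)² - ((-4)²)²) = 2031 + (2 - 1*16 - 1*16²) = 2031 + (2 - 16 - 1*256) = 2031 + (2 - 16 - 256) = 2031 - 270 = 1761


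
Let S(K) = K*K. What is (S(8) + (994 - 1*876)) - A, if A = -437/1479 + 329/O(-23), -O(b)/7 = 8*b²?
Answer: 1141080193/6259128 ≈ 182.31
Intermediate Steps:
S(K) = K²
O(b) = -56*b²
A = -1918897/6259128 (A = -437/1479 + 329/((-56*(-23)²)) = -437*1/1479 + 329/((-56*529)) = -437/1479 + 329/(-29624) = -437/1479 + 329*(-1/29624) = -437/1479 - 47/4232 = -1918897/6259128 ≈ -0.30658)
(S(8) + (994 - 1*876)) - A = (8² + (994 - 1*876)) - 1*(-1918897/6259128) = (64 + (994 - 876)) + 1918897/6259128 = (64 + 118) + 1918897/6259128 = 182 + 1918897/6259128 = 1141080193/6259128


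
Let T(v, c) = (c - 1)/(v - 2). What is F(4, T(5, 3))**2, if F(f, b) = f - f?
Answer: 0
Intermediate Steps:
T(v, c) = (-1 + c)/(-2 + v)
F(f, b) = 0
F(4, T(5, 3))**2 = 0**2 = 0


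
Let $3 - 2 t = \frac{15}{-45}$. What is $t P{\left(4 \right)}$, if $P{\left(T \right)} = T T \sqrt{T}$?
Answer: $\frac{160}{3} \approx 53.333$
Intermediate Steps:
$P{\left(T \right)} = T^{\frac{5}{2}}$ ($P{\left(T \right)} = T^{2} \sqrt{T} = T^{\frac{5}{2}}$)
$t = \frac{5}{3}$ ($t = \frac{3}{2} - \frac{15 \frac{1}{-45}}{2} = \frac{3}{2} - \frac{15 \left(- \frac{1}{45}\right)}{2} = \frac{3}{2} - - \frac{1}{6} = \frac{3}{2} + \frac{1}{6} = \frac{5}{3} \approx 1.6667$)
$t P{\left(4 \right)} = \frac{5 \cdot 4^{\frac{5}{2}}}{3} = \frac{5}{3} \cdot 32 = \frac{160}{3}$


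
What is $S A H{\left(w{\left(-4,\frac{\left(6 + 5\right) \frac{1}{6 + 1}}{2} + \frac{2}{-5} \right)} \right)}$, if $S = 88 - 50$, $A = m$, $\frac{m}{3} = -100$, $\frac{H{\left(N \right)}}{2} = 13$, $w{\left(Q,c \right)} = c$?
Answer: $-296400$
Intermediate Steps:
$H{\left(N \right)} = 26$ ($H{\left(N \right)} = 2 \cdot 13 = 26$)
$m = -300$ ($m = 3 \left(-100\right) = -300$)
$A = -300$
$S = 38$
$S A H{\left(w{\left(-4,\frac{\left(6 + 5\right) \frac{1}{6 + 1}}{2} + \frac{2}{-5} \right)} \right)} = 38 \left(-300\right) 26 = \left(-11400\right) 26 = -296400$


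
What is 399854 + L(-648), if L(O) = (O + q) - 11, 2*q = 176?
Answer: 399283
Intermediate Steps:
q = 88 (q = (1/2)*176 = 88)
L(O) = 77 + O (L(O) = (O + 88) - 11 = (88 + O) - 11 = 77 + O)
399854 + L(-648) = 399854 + (77 - 648) = 399854 - 571 = 399283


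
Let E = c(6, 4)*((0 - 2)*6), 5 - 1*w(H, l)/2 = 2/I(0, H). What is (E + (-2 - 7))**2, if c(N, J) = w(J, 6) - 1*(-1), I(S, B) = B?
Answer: 16641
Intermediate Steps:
w(H, l) = 10 - 4/H
c(N, J) = 11 - 4/J (c(N, J) = (10 - 4/J) - 1*(-1) = (10 - 4/J) + 1 = 11 - 4/J)
E = -120 (E = (11 - 4/4)*((0 - 2)*6) = (11 - 4*1/4)*(-2*6) = (11 - 1)*(-12) = 10*(-12) = -120)
(E + (-2 - 7))**2 = (-120 + (-2 - 7))**2 = (-120 - 9)**2 = (-129)**2 = 16641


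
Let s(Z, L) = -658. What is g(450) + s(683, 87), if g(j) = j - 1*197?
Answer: -405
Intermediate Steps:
g(j) = -197 + j (g(j) = j - 197 = -197 + j)
g(450) + s(683, 87) = (-197 + 450) - 658 = 253 - 658 = -405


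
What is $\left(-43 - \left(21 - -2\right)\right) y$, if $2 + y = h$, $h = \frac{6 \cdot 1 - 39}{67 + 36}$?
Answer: $\frac{15774}{103} \approx 153.15$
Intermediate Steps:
$h = - \frac{33}{103}$ ($h = \frac{6 - 39}{103} = \left(-33\right) \frac{1}{103} = - \frac{33}{103} \approx -0.32039$)
$y = - \frac{239}{103}$ ($y = -2 - \frac{33}{103} = - \frac{239}{103} \approx -2.3204$)
$\left(-43 - \left(21 - -2\right)\right) y = \left(-43 - \left(21 - -2\right)\right) \left(- \frac{239}{103}\right) = \left(-43 - 23\right) \left(- \frac{239}{103}\right) = \left(-66\right) \left(- \frac{239}{103}\right) = \frac{15774}{103}$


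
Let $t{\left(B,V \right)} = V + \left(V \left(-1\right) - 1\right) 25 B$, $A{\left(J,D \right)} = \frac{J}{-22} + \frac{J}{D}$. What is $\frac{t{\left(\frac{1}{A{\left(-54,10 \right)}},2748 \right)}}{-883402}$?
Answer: $- \frac{4225051}{143111124} \approx -0.029523$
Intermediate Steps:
$A{\left(J,D \right)} = - \frac{J}{22} + \frac{J}{D}$ ($A{\left(J,D \right)} = J \left(- \frac{1}{22}\right) + \frac{J}{D} = - \frac{J}{22} + \frac{J}{D}$)
$t{\left(B,V \right)} = V + 25 B \left(-1 - V\right)$ ($t{\left(B,V \right)} = V + \left(- V - 1\right) 25 B = V + \left(-1 - V\right) 25 B = V + 25 B \left(-1 - V\right)$)
$\frac{t{\left(\frac{1}{A{\left(-54,10 \right)}},2748 \right)}}{-883402} = \frac{2748 - \frac{25}{\left(- \frac{1}{22}\right) \left(-54\right) - \frac{54}{10}} - 25 \frac{1}{\left(- \frac{1}{22}\right) \left(-54\right) - \frac{54}{10}} \cdot 2748}{-883402} = \left(2748 - \frac{25}{\frac{27}{11} - \frac{27}{5}} - 25 \frac{1}{\frac{27}{11} - \frac{27}{5}} \cdot 2748\right) \left(- \frac{1}{883402}\right) = \left(2748 - \frac{25}{- \frac{162}{55}} - 25 \frac{1}{- \frac{162}{55}} \cdot 2748\right) \left(- \frac{1}{883402}\right) = \left(2748 - - \frac{1375}{162} - \left(- \frac{1375}{162}\right) 2748\right) \left(- \frac{1}{883402}\right) = \left(2748 + \frac{1375}{162} + \frac{629750}{27}\right) \left(- \frac{1}{883402}\right) = \frac{4225051}{162} \left(- \frac{1}{883402}\right) = - \frac{4225051}{143111124}$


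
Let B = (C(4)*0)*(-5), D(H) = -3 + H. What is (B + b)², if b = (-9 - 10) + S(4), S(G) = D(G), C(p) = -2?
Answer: 324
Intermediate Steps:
S(G) = -3 + G
b = -18 (b = (-9 - 10) + (-3 + 4) = -19 + 1 = -18)
B = 0 (B = -2*0*(-5) = 0*(-5) = 0)
(B + b)² = (0 - 18)² = (-18)² = 324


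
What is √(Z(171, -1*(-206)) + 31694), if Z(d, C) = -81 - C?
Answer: 19*√87 ≈ 177.22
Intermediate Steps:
√(Z(171, -1*(-206)) + 31694) = √((-81 - (-1)*(-206)) + 31694) = √((-81 - 1*206) + 31694) = √((-81 - 206) + 31694) = √(-287 + 31694) = √31407 = 19*√87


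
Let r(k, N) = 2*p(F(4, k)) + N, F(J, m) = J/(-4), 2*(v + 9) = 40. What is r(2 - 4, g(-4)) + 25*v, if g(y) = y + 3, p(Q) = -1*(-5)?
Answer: 284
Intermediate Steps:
v = 11 (v = -9 + (½)*40 = -9 + 20 = 11)
F(J, m) = -J/4 (F(J, m) = J*(-¼) = -J/4)
p(Q) = 5
g(y) = 3 + y
r(k, N) = 10 + N (r(k, N) = 2*5 + N = 10 + N)
r(2 - 4, g(-4)) + 25*v = (10 + (3 - 4)) + 25*11 = (10 - 1) + 275 = 9 + 275 = 284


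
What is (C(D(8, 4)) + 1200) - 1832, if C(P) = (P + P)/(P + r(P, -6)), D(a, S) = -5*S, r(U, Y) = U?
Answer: -631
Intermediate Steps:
C(P) = 1 (C(P) = (P + P)/(P + P) = (2*P)/((2*P)) = (2*P)*(1/(2*P)) = 1)
(C(D(8, 4)) + 1200) - 1832 = (1 + 1200) - 1832 = 1201 - 1832 = -631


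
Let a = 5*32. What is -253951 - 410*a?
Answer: -319551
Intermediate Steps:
a = 160
-253951 - 410*a = -253951 - 410*160 = -253951 - 65600 = -319551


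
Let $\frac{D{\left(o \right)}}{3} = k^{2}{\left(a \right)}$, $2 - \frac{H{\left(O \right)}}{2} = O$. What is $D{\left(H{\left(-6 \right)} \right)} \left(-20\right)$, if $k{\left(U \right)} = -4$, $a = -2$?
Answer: $-960$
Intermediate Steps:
$H{\left(O \right)} = 4 - 2 O$
$D{\left(o \right)} = 48$ ($D{\left(o \right)} = 3 \left(-4\right)^{2} = 3 \cdot 16 = 48$)
$D{\left(H{\left(-6 \right)} \right)} \left(-20\right) = 48 \left(-20\right) = -960$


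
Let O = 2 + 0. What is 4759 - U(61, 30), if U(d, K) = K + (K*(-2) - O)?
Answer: 4791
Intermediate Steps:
O = 2
U(d, K) = -2 - K (U(d, K) = K + (K*(-2) - 1*2) = K + (-2*K - 2) = K + (-2 - 2*K) = -2 - K)
4759 - U(61, 30) = 4759 - (-2 - 1*30) = 4759 - (-2 - 30) = 4759 - 1*(-32) = 4759 + 32 = 4791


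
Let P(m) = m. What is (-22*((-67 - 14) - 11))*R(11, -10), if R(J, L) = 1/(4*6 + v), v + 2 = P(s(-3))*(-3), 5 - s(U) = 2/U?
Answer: 2024/5 ≈ 404.80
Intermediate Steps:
s(U) = 5 - 2/U
v = -19 (v = -2 + (5 - 2/(-3))*(-3) = -2 + (5 - 2*(-⅓))*(-3) = -2 + (5 + ⅔)*(-3) = -2 + (17/3)*(-3) = -2 - 17 = -19)
R(J, L) = ⅕ (R(J, L) = 1/(4*6 - 19) = 1/(24 - 19) = 1/5 = ⅕)
(-22*((-67 - 14) - 11))*R(11, -10) = -22*((-67 - 14) - 11)*(⅕) = -22*(-81 - 11)*(⅕) = -22*(-92)*(⅕) = 2024*(⅕) = 2024/5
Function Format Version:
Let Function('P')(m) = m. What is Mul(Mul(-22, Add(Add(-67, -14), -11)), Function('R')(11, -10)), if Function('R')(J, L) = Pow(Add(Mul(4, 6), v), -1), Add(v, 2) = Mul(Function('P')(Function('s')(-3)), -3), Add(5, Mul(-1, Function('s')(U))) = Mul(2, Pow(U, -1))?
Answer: Rational(2024, 5) ≈ 404.80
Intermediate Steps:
Function('s')(U) = Add(5, Mul(-2, Pow(U, -1))) (Function('s')(U) = Add(5, Mul(-1, Mul(2, Pow(U, -1)))) = Add(5, Mul(-2, Pow(U, -1))))
v = -19 (v = Add(-2, Mul(Add(5, Mul(-2, Pow(-3, -1))), -3)) = Add(-2, Mul(Add(5, Mul(-2, Rational(-1, 3))), -3)) = Add(-2, Mul(Add(5, Rational(2, 3)), -3)) = Add(-2, Mul(Rational(17, 3), -3)) = Add(-2, -17) = -19)
Function('R')(J, L) = Rational(1, 5) (Function('R')(J, L) = Pow(Add(Mul(4, 6), -19), -1) = Pow(Add(24, -19), -1) = Pow(5, -1) = Rational(1, 5))
Mul(Mul(-22, Add(Add(-67, -14), -11)), Function('R')(11, -10)) = Mul(Mul(-22, Add(Add(-67, -14), -11)), Rational(1, 5)) = Mul(Mul(-22, Add(-81, -11)), Rational(1, 5)) = Mul(Mul(-22, -92), Rational(1, 5)) = Mul(2024, Rational(1, 5)) = Rational(2024, 5)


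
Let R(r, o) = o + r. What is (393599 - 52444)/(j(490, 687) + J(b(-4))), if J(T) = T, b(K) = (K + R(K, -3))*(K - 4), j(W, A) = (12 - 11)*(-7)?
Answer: 341155/81 ≈ 4211.8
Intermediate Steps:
j(W, A) = -7 (j(W, A) = 1*(-7) = -7)
b(K) = (-4 + K)*(-3 + 2*K) (b(K) = (K + (-3 + K))*(K - 4) = (-3 + 2*K)*(-4 + K) = (-4 + K)*(-3 + 2*K))
(393599 - 52444)/(j(490, 687) + J(b(-4))) = (393599 - 52444)/(-7 + (12 - 11*(-4) + 2*(-4)²)) = 341155/(-7 + (12 + 44 + 2*16)) = 341155/(-7 + (12 + 44 + 32)) = 341155/(-7 + 88) = 341155/81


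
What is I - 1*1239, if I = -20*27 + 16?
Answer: -1763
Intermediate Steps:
I = -524 (I = -540 + 16 = -524)
I - 1*1239 = -524 - 1*1239 = -524 - 1239 = -1763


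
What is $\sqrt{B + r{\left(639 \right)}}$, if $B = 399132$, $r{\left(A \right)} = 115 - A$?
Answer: $4 \sqrt{24913} \approx 631.35$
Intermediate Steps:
$\sqrt{B + r{\left(639 \right)}} = \sqrt{399132 + \left(115 - 639\right)} = \sqrt{399132 - 524} = \sqrt{398608} = 4 \sqrt{24913}$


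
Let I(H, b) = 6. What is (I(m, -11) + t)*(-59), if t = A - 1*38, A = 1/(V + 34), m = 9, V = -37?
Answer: 5723/3 ≈ 1907.7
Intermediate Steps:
A = -⅓ (A = 1/(-37 + 34) = 1/(-3) = -⅓ ≈ -0.33333)
t = -115/3 (t = -⅓ - 1*38 = -⅓ - 38 = -115/3 ≈ -38.333)
(I(m, -11) + t)*(-59) = (6 - 115/3)*(-59) = -97/3*(-59) = 5723/3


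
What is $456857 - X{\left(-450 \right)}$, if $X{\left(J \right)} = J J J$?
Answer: $91581857$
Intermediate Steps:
$X{\left(J \right)} = J^{3}$ ($X{\left(J \right)} = J^{2} J = J^{3}$)
$456857 - X{\left(-450 \right)} = 456857 - \left(-450\right)^{3} = 456857 - -91125000 = 456857 + 91125000 = 91581857$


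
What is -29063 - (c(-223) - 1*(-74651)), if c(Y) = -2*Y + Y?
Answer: -103937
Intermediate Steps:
c(Y) = -Y
-29063 - (c(-223) - 1*(-74651)) = -29063 - (-1*(-223) - 1*(-74651)) = -29063 - (223 + 74651) = -29063 - 1*74874 = -29063 - 74874 = -103937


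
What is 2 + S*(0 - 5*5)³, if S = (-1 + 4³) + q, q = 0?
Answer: -984373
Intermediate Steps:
S = 63 (S = (-1 + 4³) + 0 = (-1 + 64) + 0 = 63 + 0 = 63)
2 + S*(0 - 5*5)³ = 2 + 63*(0 - 5*5)³ = 2 + 63*(0 - 25)³ = 2 + 63*(-25)³ = 2 + 63*(-15625) = 2 - 984375 = -984373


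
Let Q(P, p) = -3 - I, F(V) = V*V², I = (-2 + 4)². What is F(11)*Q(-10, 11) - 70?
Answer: -9387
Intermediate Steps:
I = 4 (I = 2² = 4)
F(V) = V³
Q(P, p) = -7 (Q(P, p) = -3 - 1*4 = -3 - 4 = -7)
F(11)*Q(-10, 11) - 70 = 11³*(-7) - 70 = 1331*(-7) - 70 = -9317 - 70 = -9387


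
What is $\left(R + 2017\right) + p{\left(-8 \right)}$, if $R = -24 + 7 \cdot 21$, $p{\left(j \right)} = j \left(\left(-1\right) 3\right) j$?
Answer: $1948$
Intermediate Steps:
$p{\left(j \right)} = - 3 j^{2}$ ($p{\left(j \right)} = j \left(-3\right) j = - 3 j j = - 3 j^{2}$)
$R = 123$ ($R = -24 + 147 = 123$)
$\left(R + 2017\right) + p{\left(-8 \right)} = \left(123 + 2017\right) - 3 \left(-8\right)^{2} = 2140 - 192 = 1948$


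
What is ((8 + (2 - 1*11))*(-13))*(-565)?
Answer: -7345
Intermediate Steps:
((8 + (2 - 1*11))*(-13))*(-565) = ((8 + (2 - 11))*(-13))*(-565) = ((8 - 9)*(-13))*(-565) = -1*(-13)*(-565) = 13*(-565) = -7345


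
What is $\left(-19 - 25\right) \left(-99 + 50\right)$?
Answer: $2156$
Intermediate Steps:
$\left(-19 - 25\right) \left(-99 + 50\right) = \left(-44\right) \left(-49\right) = 2156$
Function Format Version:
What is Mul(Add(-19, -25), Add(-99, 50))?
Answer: 2156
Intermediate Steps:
Mul(Add(-19, -25), Add(-99, 50)) = Mul(-44, -49) = 2156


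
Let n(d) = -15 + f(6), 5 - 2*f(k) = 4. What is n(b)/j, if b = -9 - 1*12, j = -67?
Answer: 29/134 ≈ 0.21642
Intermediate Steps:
f(k) = ½ (f(k) = 5/2 - ½*4 = 5/2 - 2 = ½)
b = -21 (b = -9 - 12 = -21)
n(d) = -29/2 (n(d) = -15 + ½ = -29/2)
n(b)/j = -29/2/(-67) = -29/2*(-1/67) = 29/134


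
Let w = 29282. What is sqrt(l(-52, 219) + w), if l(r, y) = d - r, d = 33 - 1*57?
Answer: sqrt(29310) ≈ 171.20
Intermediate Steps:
d = -24 (d = 33 - 57 = -24)
l(r, y) = -24 - r
sqrt(l(-52, 219) + w) = sqrt((-24 - 1*(-52)) + 29282) = sqrt((-24 + 52) + 29282) = sqrt(28 + 29282) = sqrt(29310)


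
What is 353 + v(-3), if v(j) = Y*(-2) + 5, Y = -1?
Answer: 360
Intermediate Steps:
v(j) = 7 (v(j) = -1*(-2) + 5 = 2 + 5 = 7)
353 + v(-3) = 353 + 7 = 360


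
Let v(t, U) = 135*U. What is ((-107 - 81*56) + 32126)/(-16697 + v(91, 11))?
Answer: -27483/15212 ≈ -1.8067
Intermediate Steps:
((-107 - 81*56) + 32126)/(-16697 + v(91, 11)) = ((-107 - 81*56) + 32126)/(-16697 + 135*11) = ((-107 - 4536) + 32126)/(-16697 + 1485) = (-4643 + 32126)/(-15212) = 27483*(-1/15212) = -27483/15212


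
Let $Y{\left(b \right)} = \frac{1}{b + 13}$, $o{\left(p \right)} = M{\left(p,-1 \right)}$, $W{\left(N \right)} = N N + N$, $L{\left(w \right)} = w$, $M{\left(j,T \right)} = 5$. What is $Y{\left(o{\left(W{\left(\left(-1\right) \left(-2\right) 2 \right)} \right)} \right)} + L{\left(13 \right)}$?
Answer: $\frac{235}{18} \approx 13.056$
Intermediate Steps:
$W{\left(N \right)} = N + N^{2}$ ($W{\left(N \right)} = N^{2} + N = N + N^{2}$)
$o{\left(p \right)} = 5$
$Y{\left(b \right)} = \frac{1}{13 + b}$
$Y{\left(o{\left(W{\left(\left(-1\right) \left(-2\right) 2 \right)} \right)} \right)} + L{\left(13 \right)} = \frac{1}{13 + 5} + 13 = \frac{1}{18} + 13 = \frac{235}{18}$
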